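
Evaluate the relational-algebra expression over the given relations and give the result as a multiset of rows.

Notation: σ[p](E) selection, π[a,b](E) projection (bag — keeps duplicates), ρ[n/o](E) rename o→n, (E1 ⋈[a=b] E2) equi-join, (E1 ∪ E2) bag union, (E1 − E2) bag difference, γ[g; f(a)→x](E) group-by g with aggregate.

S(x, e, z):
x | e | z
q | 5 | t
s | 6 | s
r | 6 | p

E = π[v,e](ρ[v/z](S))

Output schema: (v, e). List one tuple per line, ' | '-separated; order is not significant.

Per-node cardinality:
  S → 3
  ρ[v/z](S) → 3
  π[v,e](ρ[v/z](S)) → 3

== RESULT ==
v | e
p | 6
s | 6
t | 5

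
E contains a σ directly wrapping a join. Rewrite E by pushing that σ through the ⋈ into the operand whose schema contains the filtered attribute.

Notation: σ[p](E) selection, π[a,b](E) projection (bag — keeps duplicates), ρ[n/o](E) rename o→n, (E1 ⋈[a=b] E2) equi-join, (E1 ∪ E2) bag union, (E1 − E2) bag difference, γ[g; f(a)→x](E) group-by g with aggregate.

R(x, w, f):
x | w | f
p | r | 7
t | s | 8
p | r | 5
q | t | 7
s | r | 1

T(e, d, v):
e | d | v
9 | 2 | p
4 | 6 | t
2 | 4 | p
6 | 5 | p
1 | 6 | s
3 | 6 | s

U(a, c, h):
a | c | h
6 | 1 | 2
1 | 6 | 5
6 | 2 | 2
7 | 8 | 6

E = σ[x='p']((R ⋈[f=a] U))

σ filters on x, owned by the left side.
E' = (σ[x='p'](R) ⋈[f=a] U)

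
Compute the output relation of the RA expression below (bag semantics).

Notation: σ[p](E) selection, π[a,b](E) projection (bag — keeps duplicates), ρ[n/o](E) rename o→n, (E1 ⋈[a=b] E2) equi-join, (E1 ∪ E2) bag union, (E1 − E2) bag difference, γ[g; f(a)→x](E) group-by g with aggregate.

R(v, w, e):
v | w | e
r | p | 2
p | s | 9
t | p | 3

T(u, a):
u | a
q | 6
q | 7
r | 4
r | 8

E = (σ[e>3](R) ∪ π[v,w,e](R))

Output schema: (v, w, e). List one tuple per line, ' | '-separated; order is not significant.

Row counts bottom-up:
  R → 3
  σ[e>3](R) → 1
  R → 3
  π[v,w,e](R) → 3
  (σ[e>3](R) ∪ π[v,w,e](R)) → 4

== RESULT ==
v | w | e
p | s | 9
p | s | 9
r | p | 2
t | p | 3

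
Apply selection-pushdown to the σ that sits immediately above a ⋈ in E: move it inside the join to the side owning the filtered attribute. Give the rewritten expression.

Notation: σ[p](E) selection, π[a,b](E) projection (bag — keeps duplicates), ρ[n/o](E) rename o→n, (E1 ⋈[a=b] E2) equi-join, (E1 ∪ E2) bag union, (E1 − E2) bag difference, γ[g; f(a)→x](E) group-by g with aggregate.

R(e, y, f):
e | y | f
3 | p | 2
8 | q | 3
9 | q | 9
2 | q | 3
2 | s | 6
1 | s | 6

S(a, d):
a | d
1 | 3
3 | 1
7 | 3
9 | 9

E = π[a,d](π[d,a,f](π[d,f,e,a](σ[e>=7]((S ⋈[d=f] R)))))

σ filters on e, owned by the right side.
E' = π[a,d](π[d,a,f](π[d,f,e,a]((S ⋈[d=f] σ[e>=7](R)))))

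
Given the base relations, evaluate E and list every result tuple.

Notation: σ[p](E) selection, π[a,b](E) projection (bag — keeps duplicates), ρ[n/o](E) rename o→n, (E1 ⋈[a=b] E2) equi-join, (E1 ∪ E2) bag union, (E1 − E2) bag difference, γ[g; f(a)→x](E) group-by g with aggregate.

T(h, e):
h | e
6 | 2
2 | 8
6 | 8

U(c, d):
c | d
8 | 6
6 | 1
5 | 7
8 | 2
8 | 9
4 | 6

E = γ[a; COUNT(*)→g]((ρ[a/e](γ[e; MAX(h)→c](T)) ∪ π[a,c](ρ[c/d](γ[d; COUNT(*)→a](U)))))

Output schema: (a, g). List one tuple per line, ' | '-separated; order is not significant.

Subexpression sizes:
  T → 3
  γ[e; MAX(h)→c](T) → 2
  ρ[a/e](γ[e; MAX(h)→c](T)) → 2
  U → 6
  γ[d; COUNT(*)→a](U) → 5
  ρ[c/d](γ[d; COUNT(*)→a](U)) → 5
  π[a,c](ρ[c/d](γ[d; COUNT(*)→a](U))) → 5
  (ρ[a/e](γ[e; MAX(h)→c](T)) ∪ π[a,c](ρ[c/d](γ[d; COUNT(*)→a](U)))) → 7
  γ[a; COUNT(*)→g]((ρ[a/e](γ[e; MAX(h)→c](T)) ∪ π[a,c](ρ[c/d](γ[d; COUNT(*)→a](U))))) → 3

== RESULT ==
a | g
1 | 4
2 | 2
8 | 1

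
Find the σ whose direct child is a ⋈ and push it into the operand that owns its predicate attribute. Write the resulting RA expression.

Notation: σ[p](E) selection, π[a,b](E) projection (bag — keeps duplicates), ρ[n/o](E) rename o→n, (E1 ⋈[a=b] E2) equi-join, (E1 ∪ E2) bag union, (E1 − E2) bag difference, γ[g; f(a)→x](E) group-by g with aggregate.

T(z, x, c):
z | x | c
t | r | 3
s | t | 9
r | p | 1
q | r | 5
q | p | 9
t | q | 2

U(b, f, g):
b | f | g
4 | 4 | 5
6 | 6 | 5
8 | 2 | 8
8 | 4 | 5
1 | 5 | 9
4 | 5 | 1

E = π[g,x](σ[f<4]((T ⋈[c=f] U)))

σ filters on f, owned by the right side.
E' = π[g,x]((T ⋈[c=f] σ[f<4](U)))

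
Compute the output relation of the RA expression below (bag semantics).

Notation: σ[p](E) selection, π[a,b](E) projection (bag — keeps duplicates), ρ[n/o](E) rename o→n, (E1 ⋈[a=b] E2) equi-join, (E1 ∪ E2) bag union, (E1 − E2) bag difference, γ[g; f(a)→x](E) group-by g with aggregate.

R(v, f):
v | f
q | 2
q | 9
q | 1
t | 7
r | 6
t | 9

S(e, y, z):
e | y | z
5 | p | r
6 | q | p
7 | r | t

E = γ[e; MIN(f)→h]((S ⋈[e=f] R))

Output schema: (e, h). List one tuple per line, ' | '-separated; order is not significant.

Row counts bottom-up:
  S → 3
  R → 6
  (S ⋈[e=f] R) → 2
  γ[e; MIN(f)→h]((S ⋈[e=f] R)) → 2

== RESULT ==
e | h
6 | 6
7 | 7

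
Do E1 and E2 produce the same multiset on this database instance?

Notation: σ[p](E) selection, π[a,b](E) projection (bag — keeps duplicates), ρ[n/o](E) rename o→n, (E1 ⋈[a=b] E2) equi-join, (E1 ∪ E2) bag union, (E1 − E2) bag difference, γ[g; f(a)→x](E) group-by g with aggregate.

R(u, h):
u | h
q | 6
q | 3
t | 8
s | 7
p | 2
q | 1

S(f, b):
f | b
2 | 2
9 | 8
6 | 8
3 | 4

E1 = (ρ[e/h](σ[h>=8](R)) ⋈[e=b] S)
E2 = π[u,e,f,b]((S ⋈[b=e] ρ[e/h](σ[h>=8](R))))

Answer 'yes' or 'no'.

E1 row counts bottom-up:
  R → 6
  σ[h>=8](R) → 1
  ρ[e/h](σ[h>=8](R)) → 1
  S → 4
  (ρ[e/h](σ[h>=8](R)) ⋈[e=b] S) → 2
E2 row counts bottom-up:
  S → 4
  R → 6
  σ[h>=8](R) → 1
  ρ[e/h](σ[h>=8](R)) → 1
  (S ⋈[b=e] ρ[e/h](σ[h>=8](R))) → 2
  π[u,e,f,b]((S ⋈[b=e] ρ[e/h](σ[h>=8](R)))) → 2

E1 and E2 produce the same multiset:
u | e | f | b
t | 8 | 6 | 8
t | 8 | 9 | 8

yes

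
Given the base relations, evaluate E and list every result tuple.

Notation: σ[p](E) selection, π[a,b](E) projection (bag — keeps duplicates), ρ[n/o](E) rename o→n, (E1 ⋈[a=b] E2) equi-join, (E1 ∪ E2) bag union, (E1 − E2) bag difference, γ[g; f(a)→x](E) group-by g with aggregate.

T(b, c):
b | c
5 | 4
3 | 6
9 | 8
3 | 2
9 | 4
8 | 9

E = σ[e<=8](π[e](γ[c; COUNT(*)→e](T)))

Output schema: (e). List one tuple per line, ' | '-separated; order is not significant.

Per-node cardinality:
  T → 6
  γ[c; COUNT(*)→e](T) → 5
  π[e](γ[c; COUNT(*)→e](T)) → 5
  σ[e<=8](π[e](γ[c; COUNT(*)→e](T))) → 5

== RESULT ==
e
1
1
1
1
2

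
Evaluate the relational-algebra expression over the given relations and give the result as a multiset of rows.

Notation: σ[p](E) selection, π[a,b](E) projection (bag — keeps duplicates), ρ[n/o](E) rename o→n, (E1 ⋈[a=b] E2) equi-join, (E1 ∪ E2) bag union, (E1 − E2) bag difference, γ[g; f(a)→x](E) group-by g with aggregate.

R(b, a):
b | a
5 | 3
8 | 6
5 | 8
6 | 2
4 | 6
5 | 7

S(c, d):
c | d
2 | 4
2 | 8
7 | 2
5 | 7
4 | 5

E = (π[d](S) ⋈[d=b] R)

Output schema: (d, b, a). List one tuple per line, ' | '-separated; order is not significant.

Stepwise |·|:
  S → 5
  π[d](S) → 5
  R → 6
  (π[d](S) ⋈[d=b] R) → 5

== RESULT ==
d | b | a
4 | 4 | 6
5 | 5 | 3
5 | 5 | 7
5 | 5 | 8
8 | 8 | 6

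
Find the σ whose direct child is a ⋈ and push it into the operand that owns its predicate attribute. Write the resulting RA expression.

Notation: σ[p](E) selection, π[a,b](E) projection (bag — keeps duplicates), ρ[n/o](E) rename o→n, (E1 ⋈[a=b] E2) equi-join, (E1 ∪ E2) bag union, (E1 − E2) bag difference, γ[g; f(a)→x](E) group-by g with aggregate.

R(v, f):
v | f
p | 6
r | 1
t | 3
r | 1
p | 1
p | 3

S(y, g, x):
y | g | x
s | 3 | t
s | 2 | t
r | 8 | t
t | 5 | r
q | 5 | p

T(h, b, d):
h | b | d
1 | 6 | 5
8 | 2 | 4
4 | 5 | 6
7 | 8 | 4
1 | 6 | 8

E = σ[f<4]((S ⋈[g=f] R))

σ filters on f, owned by the right side.
E' = (S ⋈[g=f] σ[f<4](R))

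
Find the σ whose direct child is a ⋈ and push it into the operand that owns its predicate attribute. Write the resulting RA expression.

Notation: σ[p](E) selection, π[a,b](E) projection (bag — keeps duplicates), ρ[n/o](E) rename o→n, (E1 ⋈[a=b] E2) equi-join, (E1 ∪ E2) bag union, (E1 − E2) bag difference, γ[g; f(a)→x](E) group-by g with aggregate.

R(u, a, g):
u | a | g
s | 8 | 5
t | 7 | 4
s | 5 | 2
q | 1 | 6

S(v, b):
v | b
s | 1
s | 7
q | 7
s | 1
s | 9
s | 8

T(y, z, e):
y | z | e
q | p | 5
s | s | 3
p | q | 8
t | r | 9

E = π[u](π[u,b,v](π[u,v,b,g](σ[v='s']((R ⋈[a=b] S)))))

σ filters on v, owned by the right side.
E' = π[u](π[u,b,v](π[u,v,b,g]((R ⋈[a=b] σ[v='s'](S)))))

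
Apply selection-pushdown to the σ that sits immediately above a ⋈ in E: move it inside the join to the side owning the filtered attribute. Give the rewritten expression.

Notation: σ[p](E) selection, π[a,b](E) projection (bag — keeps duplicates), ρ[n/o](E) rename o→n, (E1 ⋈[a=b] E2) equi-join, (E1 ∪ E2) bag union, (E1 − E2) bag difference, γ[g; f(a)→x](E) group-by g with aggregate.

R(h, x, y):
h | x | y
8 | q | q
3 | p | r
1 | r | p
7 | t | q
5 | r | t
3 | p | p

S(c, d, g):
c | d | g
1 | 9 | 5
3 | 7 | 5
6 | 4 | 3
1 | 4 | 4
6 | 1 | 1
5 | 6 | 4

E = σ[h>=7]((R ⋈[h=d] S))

σ filters on h, owned by the left side.
E' = (σ[h>=7](R) ⋈[h=d] S)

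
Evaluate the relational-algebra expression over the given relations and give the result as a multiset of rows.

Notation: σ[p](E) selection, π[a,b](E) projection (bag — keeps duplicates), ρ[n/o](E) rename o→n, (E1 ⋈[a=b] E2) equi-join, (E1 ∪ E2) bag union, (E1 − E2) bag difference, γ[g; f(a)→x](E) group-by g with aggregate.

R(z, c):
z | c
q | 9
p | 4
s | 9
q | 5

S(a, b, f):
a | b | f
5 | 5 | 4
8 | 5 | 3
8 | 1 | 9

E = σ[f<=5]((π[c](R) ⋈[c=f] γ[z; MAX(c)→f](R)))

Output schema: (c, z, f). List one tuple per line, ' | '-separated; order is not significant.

Subexpression sizes:
  R → 4
  π[c](R) → 4
  R → 4
  γ[z; MAX(c)→f](R) → 3
  (π[c](R) ⋈[c=f] γ[z; MAX(c)→f](R)) → 5
  σ[f<=5]((π[c](R) ⋈[c=f] γ[z; MAX(c)→f](R))) → 1

== RESULT ==
c | z | f
4 | p | 4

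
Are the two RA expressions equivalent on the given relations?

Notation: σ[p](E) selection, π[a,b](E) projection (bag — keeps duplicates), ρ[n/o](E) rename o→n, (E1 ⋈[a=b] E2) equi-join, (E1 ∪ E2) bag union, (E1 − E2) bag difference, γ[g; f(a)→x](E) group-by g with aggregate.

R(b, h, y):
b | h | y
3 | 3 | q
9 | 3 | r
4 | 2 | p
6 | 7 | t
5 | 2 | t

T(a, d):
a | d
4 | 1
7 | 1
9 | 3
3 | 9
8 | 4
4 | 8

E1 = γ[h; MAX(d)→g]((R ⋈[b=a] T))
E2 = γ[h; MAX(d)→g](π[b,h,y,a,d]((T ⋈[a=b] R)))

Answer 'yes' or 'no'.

E1 subexpression sizes:
  R → 5
  T → 6
  (R ⋈[b=a] T) → 4
  γ[h; MAX(d)→g]((R ⋈[b=a] T)) → 2
E2 subexpression sizes:
  T → 6
  R → 5
  (T ⋈[a=b] R) → 4
  π[b,h,y,a,d]((T ⋈[a=b] R)) → 4
  γ[h; MAX(d)→g](π[b,h,y,a,d]((T ⋈[a=b] R))) → 2

E1 and E2 produce the same multiset:
h | g
2 | 8
3 | 9

yes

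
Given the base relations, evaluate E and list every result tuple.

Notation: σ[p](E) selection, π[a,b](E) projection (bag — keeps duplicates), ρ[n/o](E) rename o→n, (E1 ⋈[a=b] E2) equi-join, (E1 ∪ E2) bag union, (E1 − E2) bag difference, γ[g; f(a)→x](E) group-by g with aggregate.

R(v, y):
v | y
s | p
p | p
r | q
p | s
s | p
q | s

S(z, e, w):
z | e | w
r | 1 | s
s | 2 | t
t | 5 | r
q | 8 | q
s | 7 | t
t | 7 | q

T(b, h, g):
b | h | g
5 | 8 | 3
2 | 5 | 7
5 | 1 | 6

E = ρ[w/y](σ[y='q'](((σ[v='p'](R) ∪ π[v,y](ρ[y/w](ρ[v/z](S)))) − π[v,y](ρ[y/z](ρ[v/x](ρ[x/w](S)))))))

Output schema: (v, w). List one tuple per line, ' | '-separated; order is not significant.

Subexpression sizes:
  R → 6
  σ[v='p'](R) → 2
  S → 6
  ρ[v/z](S) → 6
  ρ[y/w](ρ[v/z](S)) → 6
  π[v,y](ρ[y/w](ρ[v/z](S))) → 6
  (σ[v='p'](R) ∪ π[v,y](ρ[y/w](ρ[v/z](S)))) → 8
  S → 6
  ρ[x/w](S) → 6
  ρ[v/x](ρ[x/w](S)) → 6
  ρ[y/z](ρ[v/x](ρ[x/w](S))) → 6
  π[v,y](ρ[y/z](ρ[v/x](ρ[x/w](S)))) → 6
  ((σ[v='p'](R) ∪ π[v,y](ρ[y/w](ρ[v/z](S)))) − π[v,y](ρ[y/z](ρ[v/x](ρ[x/w](S))))) → 7
  σ[y='q'](((σ[v='p'](R) ∪ π[v,y](ρ[y/w](ρ[v/z](S)))) − π[v,y](ρ[y/z](ρ[v/x](ρ[x/w](S)))))) → 1
  ρ[w/y](σ[y='q'](((σ[v='p'](R) ∪ π[v,y](ρ[y/w](ρ[v/z](S)))) − π[v,y](ρ[y/z](ρ[v/x](ρ[x/w](S))))))) → 1

== RESULT ==
v | w
t | q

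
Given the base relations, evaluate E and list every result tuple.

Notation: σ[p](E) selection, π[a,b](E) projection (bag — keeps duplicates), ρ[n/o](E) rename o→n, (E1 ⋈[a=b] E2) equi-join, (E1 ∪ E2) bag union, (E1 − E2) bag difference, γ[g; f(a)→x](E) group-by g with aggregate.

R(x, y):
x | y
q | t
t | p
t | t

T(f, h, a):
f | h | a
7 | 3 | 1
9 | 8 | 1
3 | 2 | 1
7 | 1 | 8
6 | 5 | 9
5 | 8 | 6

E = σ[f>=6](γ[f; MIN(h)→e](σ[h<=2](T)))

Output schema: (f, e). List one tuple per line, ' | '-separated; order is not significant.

Subexpression sizes:
  T → 6
  σ[h<=2](T) → 2
  γ[f; MIN(h)→e](σ[h<=2](T)) → 2
  σ[f>=6](γ[f; MIN(h)→e](σ[h<=2](T))) → 1

== RESULT ==
f | e
7 | 1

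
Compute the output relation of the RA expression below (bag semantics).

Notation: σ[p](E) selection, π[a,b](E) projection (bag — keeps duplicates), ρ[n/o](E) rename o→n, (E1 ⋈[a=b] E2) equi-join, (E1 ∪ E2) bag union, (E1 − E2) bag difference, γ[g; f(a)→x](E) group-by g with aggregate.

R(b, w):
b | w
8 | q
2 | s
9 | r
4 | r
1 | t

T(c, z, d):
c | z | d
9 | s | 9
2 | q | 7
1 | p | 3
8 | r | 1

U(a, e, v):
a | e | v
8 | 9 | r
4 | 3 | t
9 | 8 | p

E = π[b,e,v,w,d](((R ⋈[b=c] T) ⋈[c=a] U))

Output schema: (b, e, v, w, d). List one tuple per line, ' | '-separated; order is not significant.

Subexpression sizes:
  R → 5
  T → 4
  (R ⋈[b=c] T) → 4
  U → 3
  ((R ⋈[b=c] T) ⋈[c=a] U) → 2
  π[b,e,v,w,d](((R ⋈[b=c] T) ⋈[c=a] U)) → 2

== RESULT ==
b | e | v | w | d
8 | 9 | r | q | 1
9 | 8 | p | r | 9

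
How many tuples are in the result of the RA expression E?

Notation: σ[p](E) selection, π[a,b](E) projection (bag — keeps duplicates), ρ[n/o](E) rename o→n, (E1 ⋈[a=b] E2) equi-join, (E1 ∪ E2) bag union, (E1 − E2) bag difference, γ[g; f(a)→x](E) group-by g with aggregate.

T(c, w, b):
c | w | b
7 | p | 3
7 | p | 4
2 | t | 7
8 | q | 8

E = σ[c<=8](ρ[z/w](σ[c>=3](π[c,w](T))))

Per-node cardinality:
  T → 4
  π[c,w](T) → 4
  σ[c>=3](π[c,w](T)) → 3
  ρ[z/w](σ[c>=3](π[c,w](T))) → 3
  σ[c<=8](ρ[z/w](σ[c>=3](π[c,w](T)))) → 3

|E| = 3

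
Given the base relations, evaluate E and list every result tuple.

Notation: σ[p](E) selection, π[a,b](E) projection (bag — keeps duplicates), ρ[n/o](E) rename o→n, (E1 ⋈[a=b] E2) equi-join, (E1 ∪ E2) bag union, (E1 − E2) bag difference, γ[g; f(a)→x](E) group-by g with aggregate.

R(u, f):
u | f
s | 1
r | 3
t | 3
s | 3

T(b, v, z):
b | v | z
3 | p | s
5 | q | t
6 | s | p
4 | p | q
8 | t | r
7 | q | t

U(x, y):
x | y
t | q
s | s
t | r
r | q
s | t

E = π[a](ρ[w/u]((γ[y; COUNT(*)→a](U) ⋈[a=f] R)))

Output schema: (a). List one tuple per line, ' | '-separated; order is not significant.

Row counts bottom-up:
  U → 5
  γ[y; COUNT(*)→a](U) → 4
  R → 4
  (γ[y; COUNT(*)→a](U) ⋈[a=f] R) → 3
  ρ[w/u]((γ[y; COUNT(*)→a](U) ⋈[a=f] R)) → 3
  π[a](ρ[w/u]((γ[y; COUNT(*)→a](U) ⋈[a=f] R))) → 3

== RESULT ==
a
1
1
1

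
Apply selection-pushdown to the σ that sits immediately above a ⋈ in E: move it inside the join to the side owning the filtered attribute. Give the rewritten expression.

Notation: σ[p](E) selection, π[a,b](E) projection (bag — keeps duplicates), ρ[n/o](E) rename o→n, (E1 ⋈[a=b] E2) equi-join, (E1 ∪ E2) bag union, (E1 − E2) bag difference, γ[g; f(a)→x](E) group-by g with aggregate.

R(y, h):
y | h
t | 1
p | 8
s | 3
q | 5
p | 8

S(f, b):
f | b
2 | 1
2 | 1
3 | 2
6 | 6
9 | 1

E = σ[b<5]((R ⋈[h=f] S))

σ filters on b, owned by the right side.
E' = (R ⋈[h=f] σ[b<5](S))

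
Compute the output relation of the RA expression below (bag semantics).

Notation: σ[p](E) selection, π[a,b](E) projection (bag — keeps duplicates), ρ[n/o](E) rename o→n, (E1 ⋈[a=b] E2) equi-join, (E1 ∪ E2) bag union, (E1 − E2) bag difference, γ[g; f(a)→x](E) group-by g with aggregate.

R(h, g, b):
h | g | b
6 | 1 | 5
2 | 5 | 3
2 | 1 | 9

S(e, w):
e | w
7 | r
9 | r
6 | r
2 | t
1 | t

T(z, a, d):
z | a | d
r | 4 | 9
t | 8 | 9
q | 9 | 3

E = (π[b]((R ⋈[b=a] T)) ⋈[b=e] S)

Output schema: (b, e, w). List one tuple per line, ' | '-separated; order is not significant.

Stepwise |·|:
  R → 3
  T → 3
  (R ⋈[b=a] T) → 1
  π[b]((R ⋈[b=a] T)) → 1
  S → 5
  (π[b]((R ⋈[b=a] T)) ⋈[b=e] S) → 1

== RESULT ==
b | e | w
9 | 9 | r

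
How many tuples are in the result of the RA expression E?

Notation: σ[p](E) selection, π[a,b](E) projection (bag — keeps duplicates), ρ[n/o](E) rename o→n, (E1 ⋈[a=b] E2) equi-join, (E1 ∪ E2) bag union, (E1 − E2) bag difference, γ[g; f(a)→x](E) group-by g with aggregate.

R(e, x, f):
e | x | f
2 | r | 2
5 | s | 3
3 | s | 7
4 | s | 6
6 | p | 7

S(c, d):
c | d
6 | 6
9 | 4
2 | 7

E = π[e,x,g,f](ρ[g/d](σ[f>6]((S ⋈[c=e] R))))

Subexpression sizes:
  S → 3
  R → 5
  (S ⋈[c=e] R) → 2
  σ[f>6]((S ⋈[c=e] R)) → 1
  ρ[g/d](σ[f>6]((S ⋈[c=e] R))) → 1
  π[e,x,g,f](ρ[g/d](σ[f>6]((S ⋈[c=e] R)))) → 1

|E| = 1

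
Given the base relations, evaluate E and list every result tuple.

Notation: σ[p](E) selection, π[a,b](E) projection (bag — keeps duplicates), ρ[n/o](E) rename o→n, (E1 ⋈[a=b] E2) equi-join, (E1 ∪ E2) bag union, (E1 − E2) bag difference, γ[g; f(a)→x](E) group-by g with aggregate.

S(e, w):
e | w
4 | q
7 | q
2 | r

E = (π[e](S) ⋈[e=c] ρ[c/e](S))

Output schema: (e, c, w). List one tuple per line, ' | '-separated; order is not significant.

Per-node cardinality:
  S → 3
  π[e](S) → 3
  S → 3
  ρ[c/e](S) → 3
  (π[e](S) ⋈[e=c] ρ[c/e](S)) → 3

== RESULT ==
e | c | w
2 | 2 | r
4 | 4 | q
7 | 7 | q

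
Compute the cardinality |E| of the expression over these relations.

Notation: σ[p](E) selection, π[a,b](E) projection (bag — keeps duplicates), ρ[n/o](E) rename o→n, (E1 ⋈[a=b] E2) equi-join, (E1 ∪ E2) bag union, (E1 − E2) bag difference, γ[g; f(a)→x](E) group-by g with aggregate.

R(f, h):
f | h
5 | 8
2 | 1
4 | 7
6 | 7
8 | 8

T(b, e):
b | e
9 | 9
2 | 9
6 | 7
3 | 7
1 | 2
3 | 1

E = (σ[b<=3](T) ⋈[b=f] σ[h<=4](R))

Row counts bottom-up:
  T → 6
  σ[b<=3](T) → 4
  R → 5
  σ[h<=4](R) → 1
  (σ[b<=3](T) ⋈[b=f] σ[h<=4](R)) → 1

|E| = 1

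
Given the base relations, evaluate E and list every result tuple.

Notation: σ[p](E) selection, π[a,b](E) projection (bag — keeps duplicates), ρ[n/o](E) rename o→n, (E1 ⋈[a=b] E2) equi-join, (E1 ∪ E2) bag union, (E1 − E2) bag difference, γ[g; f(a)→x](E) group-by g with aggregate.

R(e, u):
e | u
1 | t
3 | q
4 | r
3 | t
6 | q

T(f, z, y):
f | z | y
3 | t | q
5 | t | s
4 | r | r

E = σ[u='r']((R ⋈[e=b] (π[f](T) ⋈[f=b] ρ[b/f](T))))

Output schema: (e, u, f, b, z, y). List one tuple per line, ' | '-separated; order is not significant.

Stepwise |·|:
  R → 5
  T → 3
  π[f](T) → 3
  T → 3
  ρ[b/f](T) → 3
  (π[f](T) ⋈[f=b] ρ[b/f](T)) → 3
  (R ⋈[e=b] (π[f](T) ⋈[f=b] ρ[b/f](T))) → 3
  σ[u='r']((R ⋈[e=b] (π[f](T) ⋈[f=b] ρ[b/f](T)))) → 1

== RESULT ==
e | u | f | b | z | y
4 | r | 4 | 4 | r | r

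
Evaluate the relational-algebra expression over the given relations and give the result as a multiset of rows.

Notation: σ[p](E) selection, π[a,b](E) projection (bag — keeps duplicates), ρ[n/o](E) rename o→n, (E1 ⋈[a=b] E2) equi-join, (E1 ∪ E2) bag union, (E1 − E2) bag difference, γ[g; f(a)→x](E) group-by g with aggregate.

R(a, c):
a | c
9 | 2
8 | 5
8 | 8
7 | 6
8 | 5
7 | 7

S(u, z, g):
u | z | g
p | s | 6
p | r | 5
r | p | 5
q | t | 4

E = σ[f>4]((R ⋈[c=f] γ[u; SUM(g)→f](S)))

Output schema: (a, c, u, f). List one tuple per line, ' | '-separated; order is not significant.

Stepwise |·|:
  R → 6
  S → 4
  γ[u; SUM(g)→f](S) → 3
  (R ⋈[c=f] γ[u; SUM(g)→f](S)) → 2
  σ[f>4]((R ⋈[c=f] γ[u; SUM(g)→f](S))) → 2

== RESULT ==
a | c | u | f
8 | 5 | r | 5
8 | 5 | r | 5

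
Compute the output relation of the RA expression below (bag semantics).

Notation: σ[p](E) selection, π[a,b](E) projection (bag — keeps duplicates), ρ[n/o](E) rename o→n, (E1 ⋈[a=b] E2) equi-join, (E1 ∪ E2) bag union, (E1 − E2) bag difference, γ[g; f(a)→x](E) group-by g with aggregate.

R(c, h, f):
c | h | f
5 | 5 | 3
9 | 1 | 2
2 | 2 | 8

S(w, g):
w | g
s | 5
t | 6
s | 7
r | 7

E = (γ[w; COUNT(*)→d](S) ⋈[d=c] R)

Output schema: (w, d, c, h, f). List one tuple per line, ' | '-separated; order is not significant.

Per-node cardinality:
  S → 4
  γ[w; COUNT(*)→d](S) → 3
  R → 3
  (γ[w; COUNT(*)→d](S) ⋈[d=c] R) → 1

== RESULT ==
w | d | c | h | f
s | 2 | 2 | 2 | 8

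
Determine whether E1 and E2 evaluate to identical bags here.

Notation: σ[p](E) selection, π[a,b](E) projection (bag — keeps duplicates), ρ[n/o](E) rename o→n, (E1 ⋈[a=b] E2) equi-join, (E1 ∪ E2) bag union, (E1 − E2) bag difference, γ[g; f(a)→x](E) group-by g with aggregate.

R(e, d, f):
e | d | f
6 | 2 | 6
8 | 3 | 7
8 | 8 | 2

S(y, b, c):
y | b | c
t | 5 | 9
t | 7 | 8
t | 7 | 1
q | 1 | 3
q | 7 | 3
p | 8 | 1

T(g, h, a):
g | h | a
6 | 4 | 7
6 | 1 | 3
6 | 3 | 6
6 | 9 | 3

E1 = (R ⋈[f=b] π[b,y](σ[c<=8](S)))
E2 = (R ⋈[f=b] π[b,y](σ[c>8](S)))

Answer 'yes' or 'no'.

E1 row counts bottom-up:
  R → 3
  S → 6
  σ[c<=8](S) → 5
  π[b,y](σ[c<=8](S)) → 5
  (R ⋈[f=b] π[b,y](σ[c<=8](S))) → 3
E2 row counts bottom-up:
  R → 3
  S → 6
  σ[c>8](S) → 1
  π[b,y](σ[c>8](S)) → 1
  (R ⋈[f=b] π[b,y](σ[c>8](S))) → 0

E1 result:
e | d | f | b | y
8 | 3 | 7 | 7 | q
8 | 3 | 7 | 7 | t
8 | 3 | 7 | 7 | t
E2 result:
e | d | f | b | y
(0 rows)
Witness: (8, 3, 7, 7, 'q') appears 1× in E1 but 0× in E2.

no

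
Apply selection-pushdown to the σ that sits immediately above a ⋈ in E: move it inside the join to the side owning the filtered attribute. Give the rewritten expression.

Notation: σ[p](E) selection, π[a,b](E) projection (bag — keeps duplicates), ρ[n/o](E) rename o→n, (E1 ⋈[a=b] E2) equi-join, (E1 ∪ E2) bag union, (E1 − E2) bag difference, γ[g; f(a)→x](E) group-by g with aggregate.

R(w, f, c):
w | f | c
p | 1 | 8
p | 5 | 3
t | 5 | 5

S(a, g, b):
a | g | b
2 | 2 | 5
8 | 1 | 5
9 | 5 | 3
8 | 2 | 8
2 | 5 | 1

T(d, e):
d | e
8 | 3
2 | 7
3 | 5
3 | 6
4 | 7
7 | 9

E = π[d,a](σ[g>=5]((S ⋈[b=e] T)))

σ filters on g, owned by the left side.
E' = π[d,a]((σ[g>=5](S) ⋈[b=e] T))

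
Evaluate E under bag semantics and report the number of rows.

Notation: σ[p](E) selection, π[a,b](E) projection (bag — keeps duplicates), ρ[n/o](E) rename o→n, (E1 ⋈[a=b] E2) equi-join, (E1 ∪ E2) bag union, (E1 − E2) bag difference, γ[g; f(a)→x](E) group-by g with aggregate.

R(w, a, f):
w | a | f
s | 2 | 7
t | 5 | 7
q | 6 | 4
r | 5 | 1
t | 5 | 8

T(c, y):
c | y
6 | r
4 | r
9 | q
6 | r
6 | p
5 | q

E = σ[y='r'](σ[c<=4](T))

Row counts bottom-up:
  T → 6
  σ[c<=4](T) → 1
  σ[y='r'](σ[c<=4](T)) → 1

|E| = 1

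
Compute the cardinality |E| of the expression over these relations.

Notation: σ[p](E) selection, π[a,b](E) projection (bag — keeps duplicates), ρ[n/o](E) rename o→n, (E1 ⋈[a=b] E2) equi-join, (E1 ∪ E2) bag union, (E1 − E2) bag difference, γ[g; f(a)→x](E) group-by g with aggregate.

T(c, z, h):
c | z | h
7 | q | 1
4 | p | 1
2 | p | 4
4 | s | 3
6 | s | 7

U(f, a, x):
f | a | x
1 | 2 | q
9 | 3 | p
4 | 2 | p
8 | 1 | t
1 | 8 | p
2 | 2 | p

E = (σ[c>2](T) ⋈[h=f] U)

Row counts bottom-up:
  T → 5
  σ[c>2](T) → 4
  U → 6
  (σ[c>2](T) ⋈[h=f] U) → 4

|E| = 4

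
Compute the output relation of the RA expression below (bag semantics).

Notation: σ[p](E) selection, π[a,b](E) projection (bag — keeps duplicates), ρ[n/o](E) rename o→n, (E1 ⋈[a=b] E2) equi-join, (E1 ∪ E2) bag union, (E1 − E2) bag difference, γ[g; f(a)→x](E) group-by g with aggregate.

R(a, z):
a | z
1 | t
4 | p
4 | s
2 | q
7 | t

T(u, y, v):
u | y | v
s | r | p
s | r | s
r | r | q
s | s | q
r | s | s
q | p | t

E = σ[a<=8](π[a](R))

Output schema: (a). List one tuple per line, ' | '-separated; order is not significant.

Subexpression sizes:
  R → 5
  π[a](R) → 5
  σ[a<=8](π[a](R)) → 5

== RESULT ==
a
1
2
4
4
7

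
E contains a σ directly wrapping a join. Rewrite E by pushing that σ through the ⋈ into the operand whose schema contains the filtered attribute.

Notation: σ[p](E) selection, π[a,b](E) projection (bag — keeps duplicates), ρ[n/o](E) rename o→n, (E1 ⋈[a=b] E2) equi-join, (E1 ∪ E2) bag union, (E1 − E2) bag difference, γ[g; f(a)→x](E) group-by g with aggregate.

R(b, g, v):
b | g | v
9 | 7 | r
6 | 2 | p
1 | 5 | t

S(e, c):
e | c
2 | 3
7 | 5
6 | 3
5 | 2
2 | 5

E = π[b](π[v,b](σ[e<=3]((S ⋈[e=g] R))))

σ filters on e, owned by the left side.
E' = π[b](π[v,b]((σ[e<=3](S) ⋈[e=g] R)))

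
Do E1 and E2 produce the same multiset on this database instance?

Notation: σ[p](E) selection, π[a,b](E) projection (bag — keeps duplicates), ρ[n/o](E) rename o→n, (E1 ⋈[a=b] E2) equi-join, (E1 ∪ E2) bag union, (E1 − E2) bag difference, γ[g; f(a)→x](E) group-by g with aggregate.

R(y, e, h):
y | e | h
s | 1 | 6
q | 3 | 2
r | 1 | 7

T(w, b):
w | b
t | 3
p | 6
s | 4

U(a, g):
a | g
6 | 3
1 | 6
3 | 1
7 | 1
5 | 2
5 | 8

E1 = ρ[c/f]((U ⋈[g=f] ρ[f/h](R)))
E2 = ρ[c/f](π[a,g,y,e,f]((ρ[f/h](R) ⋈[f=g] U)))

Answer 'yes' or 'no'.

E1 stepwise |·|:
  U → 6
  R → 3
  ρ[f/h](R) → 3
  (U ⋈[g=f] ρ[f/h](R)) → 2
  ρ[c/f]((U ⋈[g=f] ρ[f/h](R))) → 2
E2 stepwise |·|:
  R → 3
  ρ[f/h](R) → 3
  U → 6
  (ρ[f/h](R) ⋈[f=g] U) → 2
  π[a,g,y,e,f]((ρ[f/h](R) ⋈[f=g] U)) → 2
  ρ[c/f](π[a,g,y,e,f]((ρ[f/h](R) ⋈[f=g] U))) → 2

E1 and E2 produce the same multiset:
a | g | y | e | c
1 | 6 | s | 1 | 6
5 | 2 | q | 3 | 2

yes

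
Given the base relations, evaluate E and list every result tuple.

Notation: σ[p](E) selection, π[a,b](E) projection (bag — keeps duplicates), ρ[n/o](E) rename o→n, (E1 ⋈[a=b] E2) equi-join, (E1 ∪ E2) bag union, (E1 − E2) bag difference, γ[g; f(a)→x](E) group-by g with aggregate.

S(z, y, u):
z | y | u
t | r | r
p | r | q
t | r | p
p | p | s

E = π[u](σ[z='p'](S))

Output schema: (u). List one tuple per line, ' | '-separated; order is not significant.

Per-node cardinality:
  S → 4
  σ[z='p'](S) → 2
  π[u](σ[z='p'](S)) → 2

== RESULT ==
u
q
s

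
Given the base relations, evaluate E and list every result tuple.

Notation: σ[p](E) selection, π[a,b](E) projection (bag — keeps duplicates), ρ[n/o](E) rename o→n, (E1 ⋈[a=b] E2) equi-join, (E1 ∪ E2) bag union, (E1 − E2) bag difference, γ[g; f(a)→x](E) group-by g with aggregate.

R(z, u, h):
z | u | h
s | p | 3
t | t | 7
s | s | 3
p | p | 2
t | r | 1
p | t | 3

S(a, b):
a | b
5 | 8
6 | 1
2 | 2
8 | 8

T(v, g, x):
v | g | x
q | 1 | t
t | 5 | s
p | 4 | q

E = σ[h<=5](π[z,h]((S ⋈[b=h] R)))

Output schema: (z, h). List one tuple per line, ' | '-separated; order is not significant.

Row counts bottom-up:
  S → 4
  R → 6
  (S ⋈[b=h] R) → 2
  π[z,h]((S ⋈[b=h] R)) → 2
  σ[h<=5](π[z,h]((S ⋈[b=h] R))) → 2

== RESULT ==
z | h
p | 2
t | 1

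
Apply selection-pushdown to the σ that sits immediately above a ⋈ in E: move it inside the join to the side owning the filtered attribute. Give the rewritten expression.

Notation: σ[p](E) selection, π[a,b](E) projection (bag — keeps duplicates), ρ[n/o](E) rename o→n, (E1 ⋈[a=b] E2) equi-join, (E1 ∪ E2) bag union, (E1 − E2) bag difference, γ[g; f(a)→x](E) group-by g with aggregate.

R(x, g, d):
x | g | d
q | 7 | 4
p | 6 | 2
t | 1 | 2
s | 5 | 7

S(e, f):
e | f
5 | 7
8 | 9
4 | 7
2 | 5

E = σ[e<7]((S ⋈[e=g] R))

σ filters on e, owned by the left side.
E' = (σ[e<7](S) ⋈[e=g] R)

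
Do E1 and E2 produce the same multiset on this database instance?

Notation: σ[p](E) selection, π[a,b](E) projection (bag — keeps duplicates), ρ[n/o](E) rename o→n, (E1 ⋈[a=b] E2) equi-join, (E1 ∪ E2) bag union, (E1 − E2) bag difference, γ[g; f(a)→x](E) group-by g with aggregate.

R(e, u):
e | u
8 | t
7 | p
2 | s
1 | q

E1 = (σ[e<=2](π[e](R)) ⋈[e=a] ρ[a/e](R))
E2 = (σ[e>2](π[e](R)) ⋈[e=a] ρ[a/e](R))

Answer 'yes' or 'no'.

E1 per-node cardinality:
  R → 4
  π[e](R) → 4
  σ[e<=2](π[e](R)) → 2
  R → 4
  ρ[a/e](R) → 4
  (σ[e<=2](π[e](R)) ⋈[e=a] ρ[a/e](R)) → 2
E2 per-node cardinality:
  R → 4
  π[e](R) → 4
  σ[e>2](π[e](R)) → 2
  R → 4
  ρ[a/e](R) → 4
  (σ[e>2](π[e](R)) ⋈[e=a] ρ[a/e](R)) → 2

E1 result:
e | a | u
1 | 1 | q
2 | 2 | s
E2 result:
e | a | u
7 | 7 | p
8 | 8 | t
Witness: (8, 8, 't') appears 0× in E1 but 1× in E2.

no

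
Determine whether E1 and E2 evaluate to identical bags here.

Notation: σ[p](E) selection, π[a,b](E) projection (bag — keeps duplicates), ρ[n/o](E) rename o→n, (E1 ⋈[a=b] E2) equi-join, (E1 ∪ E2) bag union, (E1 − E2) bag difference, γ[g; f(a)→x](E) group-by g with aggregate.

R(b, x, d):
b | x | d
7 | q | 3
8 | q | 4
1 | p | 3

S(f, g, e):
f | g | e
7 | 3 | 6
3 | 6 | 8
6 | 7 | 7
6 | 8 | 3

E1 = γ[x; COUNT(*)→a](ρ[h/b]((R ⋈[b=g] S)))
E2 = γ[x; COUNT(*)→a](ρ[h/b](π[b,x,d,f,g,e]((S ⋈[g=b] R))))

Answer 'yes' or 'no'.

E1 subexpression sizes:
  R → 3
  S → 4
  (R ⋈[b=g] S) → 2
  ρ[h/b]((R ⋈[b=g] S)) → 2
  γ[x; COUNT(*)→a](ρ[h/b]((R ⋈[b=g] S))) → 1
E2 subexpression sizes:
  S → 4
  R → 3
  (S ⋈[g=b] R) → 2
  π[b,x,d,f,g,e]((S ⋈[g=b] R)) → 2
  ρ[h/b](π[b,x,d,f,g,e]((S ⋈[g=b] R))) → 2
  γ[x; COUNT(*)→a](ρ[h/b](π[b,x,d,f,g,e]((S ⋈[g=b] R)))) → 1

E1 and E2 produce the same multiset:
x | a
q | 2

yes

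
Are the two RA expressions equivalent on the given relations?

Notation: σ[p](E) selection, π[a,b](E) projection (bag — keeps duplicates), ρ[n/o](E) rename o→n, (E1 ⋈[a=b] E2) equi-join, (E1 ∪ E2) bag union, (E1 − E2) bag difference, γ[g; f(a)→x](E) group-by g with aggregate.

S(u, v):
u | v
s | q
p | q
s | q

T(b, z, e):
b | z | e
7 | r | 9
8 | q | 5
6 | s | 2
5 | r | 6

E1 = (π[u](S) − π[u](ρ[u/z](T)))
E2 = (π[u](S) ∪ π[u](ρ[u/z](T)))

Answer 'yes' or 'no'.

E1 stepwise |·|:
  S → 3
  π[u](S) → 3
  T → 4
  ρ[u/z](T) → 4
  π[u](ρ[u/z](T)) → 4
  (π[u](S) − π[u](ρ[u/z](T))) → 2
E2 stepwise |·|:
  S → 3
  π[u](S) → 3
  T → 4
  ρ[u/z](T) → 4
  π[u](ρ[u/z](T)) → 4
  (π[u](S) ∪ π[u](ρ[u/z](T))) → 7

E1 result:
u
p
s
E2 result:
u
p
q
r
r
s
s
s
Witness: ('s',) appears 1× in E1 but 3× in E2.

no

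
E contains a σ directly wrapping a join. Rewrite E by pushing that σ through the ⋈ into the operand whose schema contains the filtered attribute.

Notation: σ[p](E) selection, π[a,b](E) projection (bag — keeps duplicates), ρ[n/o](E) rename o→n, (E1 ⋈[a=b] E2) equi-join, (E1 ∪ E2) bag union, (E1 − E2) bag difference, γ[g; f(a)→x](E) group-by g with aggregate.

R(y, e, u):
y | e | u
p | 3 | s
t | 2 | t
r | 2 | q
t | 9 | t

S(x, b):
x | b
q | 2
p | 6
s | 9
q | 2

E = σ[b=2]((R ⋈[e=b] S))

σ filters on b, owned by the right side.
E' = (R ⋈[e=b] σ[b=2](S))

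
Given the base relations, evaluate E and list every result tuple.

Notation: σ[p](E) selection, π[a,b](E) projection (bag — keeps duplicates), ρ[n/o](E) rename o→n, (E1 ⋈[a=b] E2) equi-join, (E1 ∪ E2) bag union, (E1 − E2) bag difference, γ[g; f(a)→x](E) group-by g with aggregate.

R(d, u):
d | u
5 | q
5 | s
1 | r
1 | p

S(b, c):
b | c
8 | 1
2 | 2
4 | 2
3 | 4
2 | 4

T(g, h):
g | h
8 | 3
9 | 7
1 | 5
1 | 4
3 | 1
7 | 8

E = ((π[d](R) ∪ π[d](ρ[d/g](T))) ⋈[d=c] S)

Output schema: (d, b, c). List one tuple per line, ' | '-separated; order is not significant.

Stepwise |·|:
  R → 4
  π[d](R) → 4
  T → 6
  ρ[d/g](T) → 6
  π[d](ρ[d/g](T)) → 6
  (π[d](R) ∪ π[d](ρ[d/g](T))) → 10
  S → 5
  ((π[d](R) ∪ π[d](ρ[d/g](T))) ⋈[d=c] S) → 4

== RESULT ==
d | b | c
1 | 8 | 1
1 | 8 | 1
1 | 8 | 1
1 | 8 | 1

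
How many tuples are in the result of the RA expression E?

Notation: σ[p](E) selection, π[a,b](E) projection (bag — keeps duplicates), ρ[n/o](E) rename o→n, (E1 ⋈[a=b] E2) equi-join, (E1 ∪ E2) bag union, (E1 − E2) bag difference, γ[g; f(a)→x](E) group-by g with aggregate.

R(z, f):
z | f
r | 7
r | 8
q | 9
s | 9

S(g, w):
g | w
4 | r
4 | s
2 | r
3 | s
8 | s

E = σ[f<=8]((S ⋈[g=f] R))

Row counts bottom-up:
  S → 5
  R → 4
  (S ⋈[g=f] R) → 1
  σ[f<=8]((S ⋈[g=f] R)) → 1

|E| = 1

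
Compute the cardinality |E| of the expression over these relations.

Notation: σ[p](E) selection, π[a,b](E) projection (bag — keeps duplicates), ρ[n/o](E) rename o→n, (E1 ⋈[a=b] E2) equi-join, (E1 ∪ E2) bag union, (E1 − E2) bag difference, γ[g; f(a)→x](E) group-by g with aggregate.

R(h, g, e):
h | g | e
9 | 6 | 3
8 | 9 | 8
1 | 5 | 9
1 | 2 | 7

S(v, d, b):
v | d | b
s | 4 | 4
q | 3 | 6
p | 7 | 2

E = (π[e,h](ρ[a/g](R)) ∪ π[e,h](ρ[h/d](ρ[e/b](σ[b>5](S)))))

Per-node cardinality:
  R → 4
  ρ[a/g](R) → 4
  π[e,h](ρ[a/g](R)) → 4
  S → 3
  σ[b>5](S) → 1
  ρ[e/b](σ[b>5](S)) → 1
  ρ[h/d](ρ[e/b](σ[b>5](S))) → 1
  π[e,h](ρ[h/d](ρ[e/b](σ[b>5](S)))) → 1
  (π[e,h](ρ[a/g](R)) ∪ π[e,h](ρ[h/d](ρ[e/b](σ[b>5](S))))) → 5

|E| = 5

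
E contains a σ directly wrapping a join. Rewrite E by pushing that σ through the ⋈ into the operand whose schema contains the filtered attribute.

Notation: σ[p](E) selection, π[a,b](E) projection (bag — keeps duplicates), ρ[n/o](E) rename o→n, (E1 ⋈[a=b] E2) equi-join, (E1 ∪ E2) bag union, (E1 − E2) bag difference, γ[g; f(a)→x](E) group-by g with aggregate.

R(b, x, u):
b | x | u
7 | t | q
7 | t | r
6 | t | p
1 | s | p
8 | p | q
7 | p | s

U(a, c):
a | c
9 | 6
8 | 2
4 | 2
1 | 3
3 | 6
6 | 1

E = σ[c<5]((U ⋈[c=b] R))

σ filters on c, owned by the left side.
E' = (σ[c<5](U) ⋈[c=b] R)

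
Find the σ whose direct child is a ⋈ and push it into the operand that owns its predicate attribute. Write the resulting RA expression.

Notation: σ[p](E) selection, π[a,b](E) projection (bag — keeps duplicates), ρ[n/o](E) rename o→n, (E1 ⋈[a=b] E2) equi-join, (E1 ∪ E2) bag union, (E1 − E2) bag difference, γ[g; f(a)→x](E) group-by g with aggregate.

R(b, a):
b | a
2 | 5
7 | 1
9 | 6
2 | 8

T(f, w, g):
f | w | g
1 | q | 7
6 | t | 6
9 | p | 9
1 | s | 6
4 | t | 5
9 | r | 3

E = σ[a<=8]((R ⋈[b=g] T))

σ filters on a, owned by the left side.
E' = (σ[a<=8](R) ⋈[b=g] T)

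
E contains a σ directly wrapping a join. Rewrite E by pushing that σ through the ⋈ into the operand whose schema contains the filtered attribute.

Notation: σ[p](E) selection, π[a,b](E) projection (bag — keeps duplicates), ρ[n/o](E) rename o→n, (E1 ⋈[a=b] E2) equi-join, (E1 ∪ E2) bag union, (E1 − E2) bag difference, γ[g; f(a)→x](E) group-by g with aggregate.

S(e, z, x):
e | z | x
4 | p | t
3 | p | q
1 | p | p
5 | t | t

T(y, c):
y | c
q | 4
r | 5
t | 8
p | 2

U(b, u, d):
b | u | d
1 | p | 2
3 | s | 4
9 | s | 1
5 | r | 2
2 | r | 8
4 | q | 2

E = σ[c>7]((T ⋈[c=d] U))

σ filters on c, owned by the left side.
E' = (σ[c>7](T) ⋈[c=d] U)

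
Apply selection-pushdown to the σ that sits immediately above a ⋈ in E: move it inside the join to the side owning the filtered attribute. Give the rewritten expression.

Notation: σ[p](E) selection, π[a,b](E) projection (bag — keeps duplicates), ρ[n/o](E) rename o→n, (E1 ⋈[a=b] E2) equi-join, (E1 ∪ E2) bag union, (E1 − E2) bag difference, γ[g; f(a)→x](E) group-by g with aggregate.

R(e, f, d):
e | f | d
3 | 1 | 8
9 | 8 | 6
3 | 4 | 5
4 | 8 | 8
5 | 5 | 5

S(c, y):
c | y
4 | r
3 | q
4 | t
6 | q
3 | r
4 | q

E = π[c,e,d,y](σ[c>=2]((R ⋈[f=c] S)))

σ filters on c, owned by the right side.
E' = π[c,e,d,y]((R ⋈[f=c] σ[c>=2](S)))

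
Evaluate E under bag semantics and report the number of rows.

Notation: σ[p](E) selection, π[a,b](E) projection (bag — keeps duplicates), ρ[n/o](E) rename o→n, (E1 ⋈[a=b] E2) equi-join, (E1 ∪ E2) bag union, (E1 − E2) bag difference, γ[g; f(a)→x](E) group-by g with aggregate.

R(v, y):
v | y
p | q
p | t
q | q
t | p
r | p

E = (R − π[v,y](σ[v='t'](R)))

Subexpression sizes:
  R → 5
  R → 5
  σ[v='t'](R) → 1
  π[v,y](σ[v='t'](R)) → 1
  (R − π[v,y](σ[v='t'](R))) → 4

|E| = 4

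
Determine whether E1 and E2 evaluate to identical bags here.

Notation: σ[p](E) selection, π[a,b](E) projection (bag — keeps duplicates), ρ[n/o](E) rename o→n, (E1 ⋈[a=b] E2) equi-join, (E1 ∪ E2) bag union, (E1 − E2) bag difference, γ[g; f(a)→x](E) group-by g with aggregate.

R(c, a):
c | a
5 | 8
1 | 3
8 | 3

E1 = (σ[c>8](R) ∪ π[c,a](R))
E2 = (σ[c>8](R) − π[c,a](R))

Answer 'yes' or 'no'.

E1 per-node cardinality:
  R → 3
  σ[c>8](R) → 0
  R → 3
  π[c,a](R) → 3
  (σ[c>8](R) ∪ π[c,a](R)) → 3
E2 per-node cardinality:
  R → 3
  σ[c>8](R) → 0
  R → 3
  π[c,a](R) → 3
  (σ[c>8](R) − π[c,a](R)) → 0

E1 result:
c | a
1 | 3
5 | 8
8 | 3
E2 result:
c | a
(0 rows)
Witness: (8, 3) appears 1× in E1 but 0× in E2.

no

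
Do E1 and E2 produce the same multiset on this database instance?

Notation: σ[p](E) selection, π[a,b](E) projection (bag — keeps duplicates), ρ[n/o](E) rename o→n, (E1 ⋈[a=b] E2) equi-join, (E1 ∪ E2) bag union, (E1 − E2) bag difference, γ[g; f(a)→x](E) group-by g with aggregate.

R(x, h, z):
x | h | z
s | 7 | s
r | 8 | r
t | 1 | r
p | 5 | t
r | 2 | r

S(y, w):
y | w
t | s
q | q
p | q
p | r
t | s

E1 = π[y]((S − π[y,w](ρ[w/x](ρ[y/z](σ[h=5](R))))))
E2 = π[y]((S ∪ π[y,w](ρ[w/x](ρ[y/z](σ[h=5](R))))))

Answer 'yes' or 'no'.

E1 per-node cardinality:
  S → 5
  R → 5
  σ[h=5](R) → 1
  ρ[y/z](σ[h=5](R)) → 1
  ρ[w/x](ρ[y/z](σ[h=5](R))) → 1
  π[y,w](ρ[w/x](ρ[y/z](σ[h=5](R)))) → 1
  (S − π[y,w](ρ[w/x](ρ[y/z](σ[h=5](R))))) → 5
  π[y]((S − π[y,w](ρ[w/x](ρ[y/z](σ[h=5](R)))))) → 5
E2 per-node cardinality:
  S → 5
  R → 5
  σ[h=5](R) → 1
  ρ[y/z](σ[h=5](R)) → 1
  ρ[w/x](ρ[y/z](σ[h=5](R))) → 1
  π[y,w](ρ[w/x](ρ[y/z](σ[h=5](R)))) → 1
  (S ∪ π[y,w](ρ[w/x](ρ[y/z](σ[h=5](R))))) → 6
  π[y]((S ∪ π[y,w](ρ[w/x](ρ[y/z](σ[h=5](R)))))) → 6

E1 result:
y
p
p
q
t
t
E2 result:
y
p
p
q
t
t
t
Witness: ('t',) appears 2× in E1 but 3× in E2.

no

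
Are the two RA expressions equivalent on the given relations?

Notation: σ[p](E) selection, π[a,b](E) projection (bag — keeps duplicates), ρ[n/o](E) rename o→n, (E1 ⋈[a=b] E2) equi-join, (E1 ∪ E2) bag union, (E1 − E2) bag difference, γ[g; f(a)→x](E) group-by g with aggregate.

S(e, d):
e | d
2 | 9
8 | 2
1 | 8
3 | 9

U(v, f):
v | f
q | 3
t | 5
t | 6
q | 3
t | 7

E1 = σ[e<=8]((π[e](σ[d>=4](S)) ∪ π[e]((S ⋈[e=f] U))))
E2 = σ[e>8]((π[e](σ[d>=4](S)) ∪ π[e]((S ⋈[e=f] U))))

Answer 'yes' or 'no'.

E1 stepwise |·|:
  S → 4
  σ[d>=4](S) → 3
  π[e](σ[d>=4](S)) → 3
  S → 4
  U → 5
  (S ⋈[e=f] U) → 2
  π[e]((S ⋈[e=f] U)) → 2
  (π[e](σ[d>=4](S)) ∪ π[e]((S ⋈[e=f] U))) → 5
  σ[e<=8]((π[e](σ[d>=4](S)) ∪ π[e]((S ⋈[e=f] U)))) → 5
E2 stepwise |·|:
  S → 4
  σ[d>=4](S) → 3
  π[e](σ[d>=4](S)) → 3
  S → 4
  U → 5
  (S ⋈[e=f] U) → 2
  π[e]((S ⋈[e=f] U)) → 2
  (π[e](σ[d>=4](S)) ∪ π[e]((S ⋈[e=f] U))) → 5
  σ[e>8]((π[e](σ[d>=4](S)) ∪ π[e]((S ⋈[e=f] U)))) → 0

E1 result:
e
1
2
3
3
3
E2 result:
e
(0 rows)
Witness: (1,) appears 1× in E1 but 0× in E2.

no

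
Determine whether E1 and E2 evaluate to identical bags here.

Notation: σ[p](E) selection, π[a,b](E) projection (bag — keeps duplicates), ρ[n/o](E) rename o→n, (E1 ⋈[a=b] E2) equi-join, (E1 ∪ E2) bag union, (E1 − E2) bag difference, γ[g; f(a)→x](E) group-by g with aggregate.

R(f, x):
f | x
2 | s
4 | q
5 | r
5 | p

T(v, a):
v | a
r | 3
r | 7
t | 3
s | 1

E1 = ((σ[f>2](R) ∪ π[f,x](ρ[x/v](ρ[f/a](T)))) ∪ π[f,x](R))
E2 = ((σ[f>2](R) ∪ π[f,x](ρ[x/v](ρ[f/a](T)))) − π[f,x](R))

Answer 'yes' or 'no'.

E1 per-node cardinality:
  R → 4
  σ[f>2](R) → 3
  T → 4
  ρ[f/a](T) → 4
  ρ[x/v](ρ[f/a](T)) → 4
  π[f,x](ρ[x/v](ρ[f/a](T))) → 4
  (σ[f>2](R) ∪ π[f,x](ρ[x/v](ρ[f/a](T)))) → 7
  R → 4
  π[f,x](R) → 4
  ((σ[f>2](R) ∪ π[f,x](ρ[x/v](ρ[f/a](T)))) ∪ π[f,x](R)) → 11
E2 per-node cardinality:
  R → 4
  σ[f>2](R) → 3
  T → 4
  ρ[f/a](T) → 4
  ρ[x/v](ρ[f/a](T)) → 4
  π[f,x](ρ[x/v](ρ[f/a](T))) → 4
  (σ[f>2](R) ∪ π[f,x](ρ[x/v](ρ[f/a](T)))) → 7
  R → 4
  π[f,x](R) → 4
  ((σ[f>2](R) ∪ π[f,x](ρ[x/v](ρ[f/a](T)))) − π[f,x](R)) → 4

E1 result:
f | x
1 | s
2 | s
3 | r
3 | t
4 | q
4 | q
5 | p
5 | p
5 | r
5 | r
7 | r
E2 result:
f | x
1 | s
3 | r
3 | t
7 | r
Witness: (2, 's') appears 1× in E1 but 0× in E2.

no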